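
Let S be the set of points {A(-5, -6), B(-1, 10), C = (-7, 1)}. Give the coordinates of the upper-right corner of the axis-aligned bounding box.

(-1, 10)

x-range [-7, -1], y-range [-6, 10].
The upper-right corner is (-1, 10).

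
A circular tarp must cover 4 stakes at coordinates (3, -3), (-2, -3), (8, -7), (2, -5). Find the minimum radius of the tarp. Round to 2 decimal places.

5.39

A smallest enclosing disk is always determined by at most three of the input points on its boundary.
The farthest pair is (-2, -3)–(8, -7) with squared distance 116. The circle on this segment as diameter has centre (3, -5) and r² = 116/4 = 29.
Check (3, -3): distance² to centre = 4 ≤ 29, so it lies inside.
All remaining points lie in this disk, and no smaller disk contains both endpoints, so this is the minimum enclosing circle.
r = √29 ≈ 5.39.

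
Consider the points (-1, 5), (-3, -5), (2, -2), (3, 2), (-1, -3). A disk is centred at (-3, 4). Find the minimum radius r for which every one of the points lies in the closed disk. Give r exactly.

9

The required radius is the distance from (-3, 4) to the farthest point.
Squared distances: 5, 81, 61, 40, 53.
Maximum is 81, attained at (-3, -5).
r = √81 = 9.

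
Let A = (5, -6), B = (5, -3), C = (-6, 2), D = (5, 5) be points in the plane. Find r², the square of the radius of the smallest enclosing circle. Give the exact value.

12025/242

The minimum enclosing circle is determined by three boundary points: A, C, D.
Their circumcentre is (13/22, -0.5) with r² = 12025/242.
The farthest remaining point B is at distance² 6217/242 ≤ 12025/242.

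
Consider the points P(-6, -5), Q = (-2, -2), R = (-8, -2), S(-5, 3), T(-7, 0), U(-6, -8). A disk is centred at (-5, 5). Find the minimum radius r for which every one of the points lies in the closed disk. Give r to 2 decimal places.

13.04

The required radius is the distance from (-5, 5) to the farthest point.
Squared distances: 101, 58, 58, 4, 29, 170.
Maximum is 170, attained at U.
r = √170 ≈ 13.04.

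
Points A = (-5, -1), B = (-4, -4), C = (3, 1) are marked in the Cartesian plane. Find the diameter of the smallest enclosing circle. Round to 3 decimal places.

8.628

Side lengths²: AB² = 10, AC² = 68, BC² = 74.
Since BC² = 74 < 68 + 10 = 78, the triangle is acute, so the smallest enclosing circle is the circumcircle.
Circumcentre = (-9/13, -16/13), r² = 3145/169.
Diameter = 2r = 2√(3145/169) ≈ 8.628.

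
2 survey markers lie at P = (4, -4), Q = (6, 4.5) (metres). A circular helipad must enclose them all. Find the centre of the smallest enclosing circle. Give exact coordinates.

(5, 0.25)

The smallest circle enclosing two points has them as diameter endpoints.
Centre = midpoint = (5, 0.25); r² = |PQ|²/4 = 76.25/4 = 19.0625.
Centre = (5, 0.25).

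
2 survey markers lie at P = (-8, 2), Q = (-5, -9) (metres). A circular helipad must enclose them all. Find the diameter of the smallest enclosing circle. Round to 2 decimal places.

The smallest circle enclosing two points has them as diameter endpoints.
Centre = midpoint = (-6.5, -3.5); r² = |PQ|²/4 = 130/4 = 32.5.
Diameter = 2r = 2√(32.5) ≈ 11.40.

11.40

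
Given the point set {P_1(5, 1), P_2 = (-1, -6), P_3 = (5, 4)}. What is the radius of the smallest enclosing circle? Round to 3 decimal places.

Side lengths²: P_1P_2² = 85, P_1P_3² = 9, P_2P_3² = 136.
Since P_2P_3² = 136 ≥ 85 + 9 = 94, the angle opposite P_2P_3 is not acute, so the smallest enclosing circle has P_2P_3 as diameter.
Centre = midpoint of P_2P_3 = (2, -1), r² = 136/4 = 34.
r = √34 ≈ 5.831.

5.831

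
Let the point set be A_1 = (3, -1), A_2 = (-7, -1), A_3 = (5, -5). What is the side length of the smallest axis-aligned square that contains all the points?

The bounding box has width 12 and height 4.
An axis-aligned square enclosing the set must have side ≥ max(width, height).
So the minimum side is max(12, 4) = 12.

12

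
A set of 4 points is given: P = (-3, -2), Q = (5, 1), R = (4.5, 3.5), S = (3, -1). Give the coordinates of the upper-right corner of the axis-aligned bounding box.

x-range [-3, 5], y-range [-2, 3.5].
The upper-right corner is (5, 3.5).

(5, 3.5)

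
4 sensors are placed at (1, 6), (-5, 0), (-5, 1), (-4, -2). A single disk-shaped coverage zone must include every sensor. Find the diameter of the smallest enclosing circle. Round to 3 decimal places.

The minimum enclosing circle of a finite set is fixed by two of the points (as a diameter) or three (as a circumcircle).
The farthest pair is (1, 6)–(-4, -2) with squared distance 89. The circle on this segment as diameter has centre (-1.5, 2) and r² = 89/4 = 22.25.
Check (-5, 0): distance² to centre = 16.25 ≤ 22.25, so it lies inside.
All remaining points lie in this disk, and no smaller disk contains both endpoints, so this is the minimum enclosing circle.
Diameter = 2r = 2√(22.25) ≈ 9.434.

9.434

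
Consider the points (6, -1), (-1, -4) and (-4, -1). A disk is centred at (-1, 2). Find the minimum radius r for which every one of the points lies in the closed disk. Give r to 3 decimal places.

The required radius is the distance from (-1, 2) to the farthest point.
Squared distances: 58, 36, 18.
Maximum is 58, attained at (6, -1).
r = √58 ≈ 7.616.

7.616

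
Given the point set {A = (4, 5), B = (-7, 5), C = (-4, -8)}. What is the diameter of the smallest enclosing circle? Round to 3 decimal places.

Side lengths²: AB² = 121, AC² = 233, BC² = 178.
Since AC² = 233 < 178 + 121 = 299, the triangle is acute, so the smallest enclosing circle is the circumcircle.
Circumcentre = (-1.5, -15/26), r² = 20737/338.
Diameter = 2r = 2√(20737/338) ≈ 15.666.

15.666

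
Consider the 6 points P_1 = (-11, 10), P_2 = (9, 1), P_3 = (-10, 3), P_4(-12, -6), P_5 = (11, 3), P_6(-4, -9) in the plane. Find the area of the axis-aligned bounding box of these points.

437

x ranges over [-12, 11], width 23.
y ranges over [-9, 10], height 19.
Area = 23 × 19 = 437.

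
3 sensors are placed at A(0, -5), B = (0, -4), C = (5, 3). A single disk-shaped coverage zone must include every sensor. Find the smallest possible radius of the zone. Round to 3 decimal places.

4.717

Side lengths²: AB² = 1, AC² = 89, BC² = 74.
Since AC² = 89 ≥ 74 + 1 = 75, the angle opposite AC is not acute, so the smallest enclosing circle has AC as diameter.
Centre = midpoint of AC = (2.5, -1), r² = 89/4 = 22.25.
r = √(22.25) ≈ 4.717.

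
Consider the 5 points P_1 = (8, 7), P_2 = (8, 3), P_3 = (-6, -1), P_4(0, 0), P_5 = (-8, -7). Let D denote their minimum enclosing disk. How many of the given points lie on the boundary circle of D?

A smallest enclosing disk is always determined by at most three of the input points on its boundary.
The farthest pair is P_1–P_5 with squared distance 452. The circle on this segment as diameter has centre (0, 0) and r² = 452/4 = 113.
Check P_2: distance² to centre = 73 ≤ 113, so it lies inside.
All remaining points lie in this disk, and no smaller disk contains both endpoints, so this is the minimum enclosing circle.
The points at distance exactly r from the centre are P_1, P_5 — 2 points.

2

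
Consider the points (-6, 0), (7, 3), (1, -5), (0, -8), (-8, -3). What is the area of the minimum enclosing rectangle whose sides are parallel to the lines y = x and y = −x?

In coordinates u = x + y, v = x − y the rectangle is axis-aligned; the map (x,y)→(u,v) scales areas by 2.
u-values: -6, 10, -4, -8, -11; range = 10 − (-11) = 21.
v-values: -6, 4, 6, 8, -5; range = 8 − (-6) = 14.
Area = (21 × 14) / 2 = 147.

147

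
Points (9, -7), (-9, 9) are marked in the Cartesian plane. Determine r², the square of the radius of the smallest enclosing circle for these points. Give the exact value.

145

The smallest circle enclosing two points has them as diameter endpoints.
Centre = midpoint = (0, 1); r² = |(9, -7)−(-9, 9)|²/4 = 580/4 = 145.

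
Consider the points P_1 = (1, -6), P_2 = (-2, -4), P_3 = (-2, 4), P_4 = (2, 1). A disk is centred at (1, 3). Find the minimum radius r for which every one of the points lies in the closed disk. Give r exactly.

9

The required radius is the distance from (1, 3) to the farthest point.
Squared distances: 81, 58, 10, 5.
Maximum is 81, attained at P_1.
r = √81 = 9.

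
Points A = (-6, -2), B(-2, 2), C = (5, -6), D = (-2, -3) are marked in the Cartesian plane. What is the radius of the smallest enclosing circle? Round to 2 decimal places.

The minimum enclosing circle is determined by three boundary points: A, B, C.
Their circumcentre is (-11/30, -109/30) with r² = 15481/450.
The farthest remaining point D is at distance² 1381/450 ≤ 15481/450.
r = √(15481/450) ≈ 5.87.

5.87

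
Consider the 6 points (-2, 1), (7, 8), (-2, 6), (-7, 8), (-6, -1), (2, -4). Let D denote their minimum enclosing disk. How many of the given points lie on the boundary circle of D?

The minimum enclosing circle of a finite set is fixed by two of the points (as a diameter) or three (as a circumcircle).
The minimum enclosing circle is determined by three boundary points: (7, 8), (-7, 8), (2, -4).
Their circumcentre is (0, 3.875) with r² = 66.015625.
The farthest remaining point (-6, -1) is at distance² 59.765625 ≤ 66.015625.
The points at distance exactly r from the centre are (7, 8), (-7, 8), (2, -4) — 3 points.

3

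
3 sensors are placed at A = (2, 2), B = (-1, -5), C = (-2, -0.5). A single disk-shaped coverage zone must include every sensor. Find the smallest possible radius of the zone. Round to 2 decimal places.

3.81

Side lengths²: AB² = 58, AC² = 22.25, BC² = 21.25.
Since AB² = 58 ≥ 22.25 + 21.25 = 43.5, the angle opposite AB is not acute, so the smallest enclosing circle has AB as diameter.
Centre = midpoint of AB = (0.5, -1.5), r² = 58/4 = 14.5.
r = √(14.5) ≈ 3.81.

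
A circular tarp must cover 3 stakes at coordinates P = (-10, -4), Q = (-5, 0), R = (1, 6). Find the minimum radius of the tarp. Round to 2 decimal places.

Side lengths²: PQ² = 41, PR² = 221, QR² = 72.
Since PR² = 221 ≥ 72 + 41 = 113, the angle opposite PR is not acute, so the smallest enclosing circle has PR as diameter.
Centre = midpoint of PR = (-4.5, 1), r² = 221/4 = 55.25.
r = √(55.25) ≈ 7.43.

7.43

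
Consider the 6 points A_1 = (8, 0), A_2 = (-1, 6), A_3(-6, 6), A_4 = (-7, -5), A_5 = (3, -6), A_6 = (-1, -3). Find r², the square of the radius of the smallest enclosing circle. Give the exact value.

By Welzl's lemma the MEC is supported by two points (diametrically opposite) or three points (on a circumcircle).
The minimum enclosing circle is determined by three boundary points: A_1, A_3, A_4.
Their circumcentre is (-0.3125, -0.0625) with r² = 69.1015625.
The farthest remaining point A_5 is at distance² 46.2265625 ≤ 69.1015625.

69.1015625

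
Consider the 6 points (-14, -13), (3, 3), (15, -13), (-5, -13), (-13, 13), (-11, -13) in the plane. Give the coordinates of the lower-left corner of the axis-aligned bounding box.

x-range [-14, 15], y-range [-13, 13].
The lower-left corner is (-14, -13).

(-14, -13)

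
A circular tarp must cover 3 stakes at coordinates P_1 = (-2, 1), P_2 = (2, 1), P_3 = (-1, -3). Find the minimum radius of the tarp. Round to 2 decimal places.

Side lengths²: P_1P_2² = 16, P_1P_3² = 17, P_2P_3² = 25.
Since P_2P_3² = 25 < 17 + 16 = 33, the triangle is acute, so the smallest enclosing circle is the circumcircle.
Circumcentre = (0, -0.625), r² = 6.640625.
r = √(6.640625) ≈ 2.58.

2.58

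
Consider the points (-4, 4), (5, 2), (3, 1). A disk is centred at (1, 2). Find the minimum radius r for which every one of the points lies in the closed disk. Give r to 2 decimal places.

The required radius is the distance from (1, 2) to the farthest point.
Squared distances: 29, 16, 5.
Maximum is 29, attained at (-4, 4).
r = √29 ≈ 5.39.

5.39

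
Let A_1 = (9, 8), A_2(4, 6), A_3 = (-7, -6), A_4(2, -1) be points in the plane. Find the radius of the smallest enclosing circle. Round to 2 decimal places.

10.63

By Welzl's lemma the MEC is supported by two points (diametrically opposite) or three points (on a circumcircle).
The farthest pair is A_1–A_3 with squared distance 452. The circle on this segment as diameter has centre (1, 1) and r² = 452/4 = 113.
Check A_2: distance² to centre = 34 ≤ 113, so it lies inside.
All remaining points lie in this disk, and no smaller disk contains both endpoints, so this is the minimum enclosing circle.
r = √113 ≈ 10.63.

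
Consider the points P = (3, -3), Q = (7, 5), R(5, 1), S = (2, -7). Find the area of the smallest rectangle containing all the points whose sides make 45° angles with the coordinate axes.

59.5

In coordinates u = x + y, v = x − y the rectangle is axis-aligned; the map (x,y)→(u,v) scales areas by 2.
u-values: 0, 12, 6, -5; range = 12 − (-5) = 17.
v-values: 6, 2, 4, 9; range = 9 − 2 = 7.
Area = (17 × 7) / 2 = 59.5.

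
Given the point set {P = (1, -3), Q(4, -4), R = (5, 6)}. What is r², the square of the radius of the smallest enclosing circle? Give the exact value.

48985/1922

Side lengths²: PQ² = 10, PR² = 97, QR² = 101.
Since QR² = 101 < 97 + 10 = 107, the triangle is acute, so the smallest enclosing circle is the circumcircle.
Circumcentre = (249/62, 65/62), r² = 48985/1922.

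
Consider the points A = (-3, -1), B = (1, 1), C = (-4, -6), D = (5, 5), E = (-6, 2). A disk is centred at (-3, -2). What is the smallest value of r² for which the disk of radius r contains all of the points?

The required radius is the distance from (-3, -2) to the farthest point.
Squared distances: 1, 25, 17, 113, 25.
Maximum is 113, attained at D.

113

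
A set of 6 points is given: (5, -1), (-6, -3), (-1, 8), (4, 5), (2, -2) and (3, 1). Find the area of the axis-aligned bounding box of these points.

121

x ranges over [-6, 5], width 11.
y ranges over [-3, 8], height 11.
Area = 11 × 11 = 121.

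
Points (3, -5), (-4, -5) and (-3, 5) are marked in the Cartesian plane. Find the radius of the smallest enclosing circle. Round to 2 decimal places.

5.86

Call the three points A, B, C in the order given.
Side lengths²: AB² = 49, AC² = 136, BC² = 101.
Since AC² = 136 < 101 + 49 = 150, the triangle is acute, so the smallest enclosing circle is the circumcircle.
Circumcentre = (-0.5, -0.3), r² = 34.34.
r = √(34.34) ≈ 5.86.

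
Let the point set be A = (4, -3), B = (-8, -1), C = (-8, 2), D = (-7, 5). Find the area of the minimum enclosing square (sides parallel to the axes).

The bounding box has width 12 and height 8.
An axis-aligned square enclosing the set must have side ≥ max(width, height).
So the minimum side is max(12, 8) = 12.
Area = 12² = 144.

144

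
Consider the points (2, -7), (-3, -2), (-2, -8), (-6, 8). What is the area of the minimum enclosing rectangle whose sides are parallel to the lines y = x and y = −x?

In coordinates u = x + y, v = x − y the rectangle is axis-aligned; the map (x,y)→(u,v) scales areas by 2.
u-values: -5, -5, -10, 2; range = 2 − (-10) = 12.
v-values: 9, -1, 6, -14; range = 9 − (-14) = 23.
Area = (12 × 23) / 2 = 138.

138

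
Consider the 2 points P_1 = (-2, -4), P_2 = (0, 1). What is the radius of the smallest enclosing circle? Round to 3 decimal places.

The smallest circle enclosing two points has them as diameter endpoints.
Centre = midpoint = (-1, -1.5); r² = |P_1P_2|²/4 = 29/4 = 7.25.
r = √(7.25) ≈ 2.693.

2.693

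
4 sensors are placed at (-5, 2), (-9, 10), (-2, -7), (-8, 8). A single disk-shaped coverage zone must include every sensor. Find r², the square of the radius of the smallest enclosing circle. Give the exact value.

A smallest enclosing disk is always determined by at most three of the input points on its boundary.
The farthest pair is (-9, 10)–(-2, -7) with squared distance 338. The circle on this segment as diameter has centre (-5.5, 1.5) and r² = 338/4 = 84.5.
Check (-5, 2): distance² to centre = 0.5 ≤ 84.5, so it lies inside.
All remaining points lie in this disk, and no smaller disk contains both endpoints, so this is the minimum enclosing circle.

84.5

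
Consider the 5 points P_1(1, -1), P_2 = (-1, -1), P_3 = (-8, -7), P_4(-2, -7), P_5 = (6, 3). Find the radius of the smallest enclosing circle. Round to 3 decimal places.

8.602

A smallest enclosing disk is always determined by at most three of the input points on its boundary.
The farthest pair is P_3–P_5 with squared distance 296. The circle on this segment as diameter has centre (-1, -2) and r² = 296/4 = 74.
Check P_1: distance² to centre = 5 ≤ 74, so it lies inside.
All remaining points lie in this disk, and no smaller disk contains both endpoints, so this is the minimum enclosing circle.
r = √74 ≈ 8.602.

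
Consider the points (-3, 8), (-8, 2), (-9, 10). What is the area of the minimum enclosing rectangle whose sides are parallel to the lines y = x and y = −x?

49.5

In coordinates u = x + y, v = x − y the rectangle is axis-aligned; the map (x,y)→(u,v) scales areas by 2.
u-values: 5, -6, 1; range = 5 − (-6) = 11.
v-values: -11, -10, -19; range = -10 − (-19) = 9.
Area = (11 × 9) / 2 = 49.5.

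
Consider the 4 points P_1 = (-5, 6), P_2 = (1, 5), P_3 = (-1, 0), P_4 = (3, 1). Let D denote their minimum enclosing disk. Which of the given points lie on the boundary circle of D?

P_1, P_4

A smallest enclosing disk is always determined by at most three of the input points on its boundary.
The farthest pair is P_1–P_4 with squared distance 89. The circle on this segment as diameter has centre (-1, 3.5) and r² = 89/4 = 22.25.
Check P_2: distance² to centre = 6.25 ≤ 22.25, so it lies inside.
All remaining points lie in this disk, and no smaller disk contains both endpoints, so this is the minimum enclosing circle.
The points at distance exactly r from the centre are P_1, P_4 — 2 points.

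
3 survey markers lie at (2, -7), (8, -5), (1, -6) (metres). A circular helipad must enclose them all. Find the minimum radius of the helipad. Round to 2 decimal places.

3.54

Call the three points A, B, C in the order given.
Side lengths²: AB² = 40, AC² = 2, BC² = 50.
Since BC² = 50 ≥ 40 + 2 = 42, the angle opposite BC is not acute, so the smallest enclosing circle has BC as diameter.
Centre = midpoint of BC = (4.5, -5.5), r² = 50/4 = 12.5.
r = √(12.5) ≈ 3.54.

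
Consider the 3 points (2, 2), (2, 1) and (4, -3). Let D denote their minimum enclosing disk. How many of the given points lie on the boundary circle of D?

Call the three points A, B, C in the order given.
Side lengths²: AB² = 1, AC² = 29, BC² = 20.
Since AC² = 29 ≥ 20 + 1 = 21, the angle opposite AC is not acute, so the smallest enclosing circle has AC as diameter.
Centre = midpoint of AC = (3, -0.5), r² = 29/4 = 7.25.
The points at distance exactly r from the centre are (2, 2), (4, -3) — 2 points.

2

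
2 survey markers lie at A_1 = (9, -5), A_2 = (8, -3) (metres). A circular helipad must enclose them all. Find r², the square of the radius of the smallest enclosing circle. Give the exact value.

1.25

The smallest circle enclosing two points has them as diameter endpoints.
Centre = midpoint = (8.5, -4); r² = |A_1A_2|²/4 = 5/4 = 1.25.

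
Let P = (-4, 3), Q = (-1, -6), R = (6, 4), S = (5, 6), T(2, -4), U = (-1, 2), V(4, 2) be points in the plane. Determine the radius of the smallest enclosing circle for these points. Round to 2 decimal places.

6.71

The minimum enclosing circle of a finite set is fixed by two of the points (as a diameter) or three (as a circumcircle).
The farthest pair is Q–S with squared distance 180. The circle on this segment as diameter has centre (2, 0) and r² = 180/4 = 45.
Check P: distance² to centre = 45 ≤ 45, so it lies inside.
All remaining points lie in this disk, and no smaller disk contains both endpoints, so this is the minimum enclosing circle.
r = √45 ≈ 6.71.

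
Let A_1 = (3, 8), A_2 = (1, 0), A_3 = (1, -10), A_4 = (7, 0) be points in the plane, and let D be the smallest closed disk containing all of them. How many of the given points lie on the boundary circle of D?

2

By Welzl's lemma the MEC is supported by two points (diametrically opposite) or three points (on a circumcircle).
The farthest pair is A_1–A_3 with squared distance 328. The circle on this segment as diameter has centre (2, -1) and r² = 328/4 = 82.
Check A_2: distance² to centre = 2 ≤ 82, so it lies inside.
All remaining points lie in this disk, and no smaller disk contains both endpoints, so this is the minimum enclosing circle.
The points at distance exactly r from the centre are A_1, A_3 — 2 points.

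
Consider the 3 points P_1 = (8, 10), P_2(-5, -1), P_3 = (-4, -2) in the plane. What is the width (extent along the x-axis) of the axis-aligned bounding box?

max x = 8, min x = -5, so width = 13.

13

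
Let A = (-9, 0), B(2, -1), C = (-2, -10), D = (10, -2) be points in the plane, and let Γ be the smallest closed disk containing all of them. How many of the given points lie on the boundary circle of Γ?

The farthest pair is A–D with squared distance 365. The circle on this segment as diameter has centre (0.5, -1) and r² = 365/4 = 91.25.
Check B: distance² to centre = 2.25 ≤ 91.25, so it lies inside.
All remaining points lie in this disk, and no smaller disk contains both endpoints, so this is the minimum enclosing circle.
The points at distance exactly r from the centre are A, D — 2 points.

2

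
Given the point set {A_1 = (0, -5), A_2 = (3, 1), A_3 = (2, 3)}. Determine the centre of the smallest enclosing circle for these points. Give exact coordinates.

(1, -1)

Side lengths²: A_1A_2² = 45, A_1A_3² = 68, A_2A_3² = 5.
Since A_1A_3² = 68 ≥ 45 + 5 = 50, the angle opposite A_1A_3 is not acute, so the smallest enclosing circle has A_1A_3 as diameter.
Centre = midpoint of A_1A_3 = (1, -1), r² = 68/4 = 17.
Centre = (1, -1).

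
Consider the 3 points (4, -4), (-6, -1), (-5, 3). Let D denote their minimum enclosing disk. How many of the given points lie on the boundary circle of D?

2

Call the three points A, B, C in the order given.
Side lengths²: AB² = 109, AC² = 130, BC² = 17.
Since AC² = 130 ≥ 109 + 17 = 126, the angle opposite AC is not acute, so the smallest enclosing circle has AC as diameter.
Centre = midpoint of AC = (-0.5, -0.5), r² = 130/4 = 32.5.
The points at distance exactly r from the centre are (4, -4), (-5, 3) — 2 points.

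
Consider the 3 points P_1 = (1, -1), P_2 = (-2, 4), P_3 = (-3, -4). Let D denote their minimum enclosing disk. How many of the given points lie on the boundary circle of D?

Side lengths²: P_1P_2² = 34, P_1P_3² = 25, P_2P_3² = 65.
Since P_2P_3² = 65 ≥ 34 + 25 = 59, the angle opposite P_2P_3 is not acute, so the smallest enclosing circle has P_2P_3 as diameter.
Centre = midpoint of P_2P_3 = (-2.5, 0), r² = 65/4 = 16.25.
The points at distance exactly r from the centre are P_2, P_3 — 2 points.

2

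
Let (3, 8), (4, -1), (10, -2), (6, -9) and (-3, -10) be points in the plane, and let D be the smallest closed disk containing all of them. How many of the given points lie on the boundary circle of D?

The minimum enclosing circle of a finite set is fixed by two of the points (as a diameter) or three (as a circumcircle).
The minimum enclosing circle is determined by three boundary points: (3, 8), (6, -9), (-3, -10).
Their circumcentre is (15/26, -31/26) with r² = 30545/338.
The farthest remaining point (10, -2) is at distance² 30233/338 ≤ 30545/338.
The points at distance exactly r from the centre are (3, 8), (6, -9), (-3, -10) — 3 points.

3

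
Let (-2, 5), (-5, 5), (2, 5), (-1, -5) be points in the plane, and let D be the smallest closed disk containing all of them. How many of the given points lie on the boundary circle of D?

The minimum enclosing circle is determined by three boundary points: (-5, 5), (2, 5), (-1, -5).
Their circumcentre is (-1.5, 0.6) with r² = 31.61.
The farthest remaining point (-2, 5) is at distance² 19.61 ≤ 31.61.
The points at distance exactly r from the centre are (-5, 5), (2, 5), (-1, -5) — 3 points.

3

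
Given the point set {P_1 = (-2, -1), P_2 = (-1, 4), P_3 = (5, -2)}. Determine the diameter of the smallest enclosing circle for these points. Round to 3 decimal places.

8.498

Side lengths²: P_1P_2² = 26, P_1P_3² = 50, P_2P_3² = 72.
Since P_2P_3² = 72 < 50 + 26 = 76, the triangle is acute, so the smallest enclosing circle is the circumcircle.
Circumcentre = (11/6, 5/6), r² = 325/18.
Diameter = 2r = 2√(325/18) ≈ 8.498.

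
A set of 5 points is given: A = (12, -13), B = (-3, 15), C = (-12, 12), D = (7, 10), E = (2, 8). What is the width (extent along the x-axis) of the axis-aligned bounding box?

24

max x = 12, min x = -12, so width = 24.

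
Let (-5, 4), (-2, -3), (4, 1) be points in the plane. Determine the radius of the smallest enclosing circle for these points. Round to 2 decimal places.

Call the three points A, B, C in the order given.
Side lengths²: AB² = 58, AC² = 90, BC² = 52.
Since AC² = 90 < 58 + 52 = 110, the triangle is acute, so the smallest enclosing circle is the circumcircle.
Circumcentre = (-7/9, 5/3), r² = 1885/81.
r = √(1885/81) ≈ 4.82.

4.82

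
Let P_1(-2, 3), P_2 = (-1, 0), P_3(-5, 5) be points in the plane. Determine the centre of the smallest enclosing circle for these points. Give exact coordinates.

(-3, 2.5)

Side lengths²: P_1P_2² = 10, P_1P_3² = 13, P_2P_3² = 41.
Since P_2P_3² = 41 ≥ 13 + 10 = 23, the angle opposite P_2P_3 is not acute, so the smallest enclosing circle has P_2P_3 as diameter.
Centre = midpoint of P_2P_3 = (-3, 2.5), r² = 41/4 = 10.25.
Centre = (-3, 2.5).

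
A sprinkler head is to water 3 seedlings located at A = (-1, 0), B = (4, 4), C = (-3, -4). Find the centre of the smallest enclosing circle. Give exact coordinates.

(0.5, 0)

Side lengths²: AB² = 41, AC² = 20, BC² = 113.
Since BC² = 113 ≥ 41 + 20 = 61, the angle opposite BC is not acute, so the smallest enclosing circle has BC as diameter.
Centre = midpoint of BC = (0.5, 0), r² = 113/4 = 28.25.
Centre = (0.5, 0).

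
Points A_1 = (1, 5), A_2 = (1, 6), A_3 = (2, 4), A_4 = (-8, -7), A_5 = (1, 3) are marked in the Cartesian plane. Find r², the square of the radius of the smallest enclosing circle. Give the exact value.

A smallest enclosing disk is always determined by at most three of the input points on its boundary.
The farthest pair is A_2–A_4 with squared distance 250. The circle on this segment as diameter has centre (-3.5, -0.5) and r² = 250/4 = 62.5.
Check A_1: distance² to centre = 50.5 ≤ 62.5, so it lies inside.
All remaining points lie in this disk, and no smaller disk contains both endpoints, so this is the minimum enclosing circle.

62.5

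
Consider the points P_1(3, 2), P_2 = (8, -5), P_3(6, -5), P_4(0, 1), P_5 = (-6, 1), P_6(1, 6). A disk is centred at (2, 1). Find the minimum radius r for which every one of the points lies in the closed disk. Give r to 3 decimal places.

The required radius is the distance from (2, 1) to the farthest point.
Squared distances: 2, 72, 52, 4, 64, 26.
Maximum is 72, attained at P_2.
r = √72 ≈ 8.485.

8.485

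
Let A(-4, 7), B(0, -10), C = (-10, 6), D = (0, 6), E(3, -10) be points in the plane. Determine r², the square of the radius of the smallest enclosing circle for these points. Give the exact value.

106.25

A smallest enclosing disk is always determined by at most three of the input points on its boundary.
The farthest pair is C–E with squared distance 425. The circle on this segment as diameter has centre (-3.5, -2) and r² = 425/4 = 106.25.
Check A: distance² to centre = 81.25 ≤ 106.25, so it lies inside.
All remaining points lie in this disk, and no smaller disk contains both endpoints, so this is the minimum enclosing circle.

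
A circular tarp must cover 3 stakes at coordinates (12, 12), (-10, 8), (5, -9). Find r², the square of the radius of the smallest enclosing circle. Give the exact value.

Call the three points A, B, C in the order given.
Side lengths²: AB² = 500, AC² = 490, BC² = 514.
Since BC² = 514 < 500 + 490 = 990, the triangle is acute, so the smallest enclosing circle is the circumcircle.
Circumcentre = (67/31, 112/31), r² = 160625/961.

160625/961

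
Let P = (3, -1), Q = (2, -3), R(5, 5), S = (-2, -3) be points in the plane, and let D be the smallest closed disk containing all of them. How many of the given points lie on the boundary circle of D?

2

By Welzl's lemma the MEC is supported by two points (diametrically opposite) or three points (on a circumcircle).
The farthest pair is R–S with squared distance 113. The circle on this segment as diameter has centre (1.5, 1) and r² = 113/4 = 28.25.
Check P: distance² to centre = 6.25 ≤ 28.25, so it lies inside.
All remaining points lie in this disk, and no smaller disk contains both endpoints, so this is the minimum enclosing circle.
The points at distance exactly r from the centre are R, S — 2 points.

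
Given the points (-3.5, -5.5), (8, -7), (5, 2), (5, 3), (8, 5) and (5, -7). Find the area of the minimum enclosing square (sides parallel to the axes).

144

The bounding box has width 11.5 and height 12.
An axis-aligned square enclosing the set must have side ≥ max(width, height).
So the minimum side is max(11.5, 12) = 12.
Area = 12² = 144.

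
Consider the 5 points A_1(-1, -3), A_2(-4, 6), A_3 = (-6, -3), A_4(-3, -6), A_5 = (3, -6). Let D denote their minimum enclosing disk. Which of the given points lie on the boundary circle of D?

A smallest enclosing disk is always determined by at most three of the input points on its boundary.
The farthest pair is A_2–A_5 with squared distance 193. The circle on this segment as diameter has centre (-0.5, 0) and r² = 193/4 = 48.25.
Check A_1: distance² to centre = 9.25 ≤ 48.25, so it lies inside.
All remaining points lie in this disk, and no smaller disk contains both endpoints, so this is the minimum enclosing circle.
The points at distance exactly r from the centre are A_2, A_5 — 2 points.

A_2, A_5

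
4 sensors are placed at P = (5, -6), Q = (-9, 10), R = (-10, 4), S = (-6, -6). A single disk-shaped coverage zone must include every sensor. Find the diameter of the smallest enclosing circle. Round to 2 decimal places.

A smallest enclosing disk is always determined by at most three of the input points on its boundary.
The farthest pair is P–Q with squared distance 452. The circle on this segment as diameter has centre (-2, 2) and r² = 452/4 = 113.
Check R: distance² to centre = 68 ≤ 113, so it lies inside.
All remaining points lie in this disk, and no smaller disk contains both endpoints, so this is the minimum enclosing circle.
Diameter = 2r = 2√113 ≈ 21.26.

21.26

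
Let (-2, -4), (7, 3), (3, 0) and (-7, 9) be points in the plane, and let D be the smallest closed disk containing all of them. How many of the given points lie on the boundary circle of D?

The minimum enclosing circle is determined by three boundary points: (-2, -4), (7, 3), (-7, 9).
Their circumcentre is (-69/76, 295/76) with r² = 182845/2888.
The farthest remaining point (3, 0) is at distance² 87617/2888 ≤ 182845/2888.
The points at distance exactly r from the centre are (-2, -4), (7, 3), (-7, 9) — 3 points.

3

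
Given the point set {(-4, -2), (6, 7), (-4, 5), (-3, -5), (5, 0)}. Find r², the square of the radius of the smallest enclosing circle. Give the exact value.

56.25

The minimum enclosing circle of a finite set is fixed by two of the points (as a diameter) or three (as a circumcircle).
The farthest pair is (6, 7)–(-3, -5) with squared distance 225. The circle on this segment as diameter has centre (1.5, 1) and r² = 225/4 = 56.25.
Check (-4, -2): distance² to centre = 39.25 ≤ 56.25, so it lies inside.
All remaining points lie in this disk, and no smaller disk contains both endpoints, so this is the minimum enclosing circle.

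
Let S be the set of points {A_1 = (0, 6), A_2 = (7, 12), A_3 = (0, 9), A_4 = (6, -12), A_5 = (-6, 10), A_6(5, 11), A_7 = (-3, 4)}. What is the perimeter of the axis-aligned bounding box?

74

Width = max x − min x = 7 − (-6) = 13.
Height = max y − min y = 12 − (-12) = 24.
Perimeter = 2(13 + 24) = 74.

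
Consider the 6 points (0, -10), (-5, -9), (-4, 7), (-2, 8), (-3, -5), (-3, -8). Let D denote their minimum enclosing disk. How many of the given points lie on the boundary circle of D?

2

The minimum enclosing circle of a finite set is fixed by two of the points (as a diameter) or three (as a circumcircle).
The farthest pair is (0, -10)–(-2, 8) with squared distance 328. The circle on this segment as diameter has centre (-1, -1) and r² = 328/4 = 82.
Check (-5, -9): distance² to centre = 80 ≤ 82, so it lies inside.
All remaining points lie in this disk, and no smaller disk contains both endpoints, so this is the minimum enclosing circle.
The points at distance exactly r from the centre are (0, -10), (-2, 8) — 2 points.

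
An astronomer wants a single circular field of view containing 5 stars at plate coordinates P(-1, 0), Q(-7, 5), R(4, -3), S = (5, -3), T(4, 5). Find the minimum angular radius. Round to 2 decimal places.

7.21

The minimum enclosing circle of a finite set is fixed by two of the points (as a diameter) or three (as a circumcircle).
The farthest pair is Q–S with squared distance 208. The circle on this segment as diameter has centre (-1, 1) and r² = 208/4 = 52.
Check P: distance² to centre = 1 ≤ 52, so it lies inside.
All remaining points lie in this disk, and no smaller disk contains both endpoints, so this is the minimum enclosing circle.
r = √52 ≈ 7.21.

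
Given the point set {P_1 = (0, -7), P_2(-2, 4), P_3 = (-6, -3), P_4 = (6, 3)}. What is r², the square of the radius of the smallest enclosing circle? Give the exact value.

A smallest enclosing disk is always determined by at most three of the input points on its boundary.
The minimum enclosing circle is determined by three boundary points: P_1, P_3, P_4.
Their circumcentre is (1/7, -2/7) with r² = 2210/49.
The farthest remaining point P_2 is at distance² 1125/49 ≤ 2210/49.

2210/49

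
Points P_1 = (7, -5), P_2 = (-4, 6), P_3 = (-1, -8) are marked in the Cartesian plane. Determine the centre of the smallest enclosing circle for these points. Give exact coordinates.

Side lengths²: P_1P_2² = 242, P_1P_3² = 73, P_2P_3² = 205.
Since P_1P_2² = 242 < 205 + 73 = 278, the triangle is acute, so the smallest enclosing circle is the circumcircle.
Circumcentre = (15/22, -7/22), r² = 14965/242.
Centre = (15/22, -7/22).

(15/22, -7/22)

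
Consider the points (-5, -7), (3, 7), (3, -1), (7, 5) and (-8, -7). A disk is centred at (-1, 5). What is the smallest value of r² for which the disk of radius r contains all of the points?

The required radius is the distance from (-1, 5) to the farthest point.
Squared distances: 160, 20, 52, 64, 193.
Maximum is 193, attained at (-8, -7).

193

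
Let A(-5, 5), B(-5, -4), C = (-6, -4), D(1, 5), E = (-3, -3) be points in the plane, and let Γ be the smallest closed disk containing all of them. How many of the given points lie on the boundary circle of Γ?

2

By Welzl's lemma the MEC is supported by two points (diametrically opposite) or three points (on a circumcircle).
The farthest pair is C–D with squared distance 130. The circle on this segment as diameter has centre (-2.5, 0.5) and r² = 130/4 = 32.5.
Check A: distance² to centre = 26.5 ≤ 32.5, so it lies inside.
All remaining points lie in this disk, and no smaller disk contains both endpoints, so this is the minimum enclosing circle.
The points at distance exactly r from the centre are C, D — 2 points.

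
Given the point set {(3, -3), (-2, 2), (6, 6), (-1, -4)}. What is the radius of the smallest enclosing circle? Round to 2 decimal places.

A smallest enclosing disk is always determined by at most three of the input points on its boundary.
The farthest pair is (6, 6)–(-1, -4) with squared distance 149. The circle on this segment as diameter has centre (2.5, 1) and r² = 149/4 = 37.25.
Check (3, -3): distance² to centre = 16.25 ≤ 37.25, so it lies inside.
All remaining points lie in this disk, and no smaller disk contains both endpoints, so this is the minimum enclosing circle.
r = √(37.25) ≈ 6.10.

6.10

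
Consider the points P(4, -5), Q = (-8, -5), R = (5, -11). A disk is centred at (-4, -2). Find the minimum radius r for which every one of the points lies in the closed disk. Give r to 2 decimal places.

The required radius is the distance from (-4, -2) to the farthest point.
Squared distances: 73, 25, 162.
Maximum is 162, attained at R.
r = √162 ≈ 12.73.

12.73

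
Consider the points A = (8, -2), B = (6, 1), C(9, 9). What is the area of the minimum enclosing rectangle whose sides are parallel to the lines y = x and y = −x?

60

In coordinates u = x + y, v = x − y the rectangle is axis-aligned; the map (x,y)→(u,v) scales areas by 2.
u-values: 6, 7, 18; range = 18 − 6 = 12.
v-values: 10, 5, 0; range = 10 − 0 = 10.
Area = (12 × 10) / 2 = 60.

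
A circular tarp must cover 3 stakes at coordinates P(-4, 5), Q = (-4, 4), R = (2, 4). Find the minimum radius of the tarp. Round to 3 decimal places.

Side lengths²: PQ² = 1, PR² = 37, QR² = 36.
Since PR² = 37 ≥ 36 + 1 = 37, the angle opposite PR is not acute, so the smallest enclosing circle has PR as diameter.
Centre = midpoint of PR = (-1, 4.5), r² = 37/4 = 9.25.
r = √(9.25) ≈ 3.041.

3.041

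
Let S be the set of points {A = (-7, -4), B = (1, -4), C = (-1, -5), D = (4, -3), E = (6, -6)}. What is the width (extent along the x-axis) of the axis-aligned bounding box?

13

max x = 6, min x = -7, so width = 13.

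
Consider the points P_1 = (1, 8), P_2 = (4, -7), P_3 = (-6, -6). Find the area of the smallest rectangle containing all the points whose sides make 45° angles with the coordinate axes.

189

In coordinates u = x + y, v = x − y the rectangle is axis-aligned; the map (x,y)→(u,v) scales areas by 2.
u-values: 9, -3, -12; range = 9 − (-12) = 21.
v-values: -7, 11, 0; range = 11 − (-7) = 18.
Area = (21 × 18) / 2 = 189.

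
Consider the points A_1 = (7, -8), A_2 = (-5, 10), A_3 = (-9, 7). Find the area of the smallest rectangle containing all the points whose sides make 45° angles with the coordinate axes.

108.5

In coordinates u = x + y, v = x − y the rectangle is axis-aligned; the map (x,y)→(u,v) scales areas by 2.
u-values: -1, 5, -2; range = 5 − (-2) = 7.
v-values: 15, -15, -16; range = 15 − (-16) = 31.
Area = (7 × 31) / 2 = 108.5.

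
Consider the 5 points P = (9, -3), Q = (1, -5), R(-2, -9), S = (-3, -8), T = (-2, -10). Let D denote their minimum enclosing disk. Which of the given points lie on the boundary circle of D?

P, S, T

The minimum enclosing circle of a finite set is fixed by two of the points (as a diameter) or three (as a circumcircle).
The minimum enclosing circle is determined by three boundary points: P, S, T.
Their circumcentre is (189/58, -355/58) with r² = 71825/1682.
The farthest remaining point R is at distance² 60457/1682 ≤ 71825/1682.
The points at distance exactly r from the centre are P, S, T — 3 points.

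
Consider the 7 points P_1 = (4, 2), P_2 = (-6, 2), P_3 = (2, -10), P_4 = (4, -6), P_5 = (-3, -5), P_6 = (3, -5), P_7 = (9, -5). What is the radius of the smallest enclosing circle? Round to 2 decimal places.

8.28

A smallest enclosing disk is always determined by at most three of the input points on its boundary.
The minimum enclosing circle is determined by three boundary points: P_2, P_3, P_7.
Their circumcentre is (43/31, -54/31) with r² = 65897/961.
The farthest remaining point P_5 is at distance² 28697/961 ≤ 65897/961.
r = √(65897/961) ≈ 8.28.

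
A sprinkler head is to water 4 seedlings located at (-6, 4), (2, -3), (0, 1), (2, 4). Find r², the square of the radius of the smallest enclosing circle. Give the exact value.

By Welzl's lemma the MEC is supported by two points (diametrically opposite) or three points (on a circumcircle).
The farthest pair is (-6, 4)–(2, -3) with squared distance 113. The circle on this segment as diameter has centre (-2, 0.5) and r² = 113/4 = 28.25.
Check (0, 1): distance² to centre = 4.25 ≤ 28.25, so it lies inside.
All remaining points lie in this disk, and no smaller disk contains both endpoints, so this is the minimum enclosing circle.

28.25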